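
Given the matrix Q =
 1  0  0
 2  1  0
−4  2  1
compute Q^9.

[[1, 0, 0], [18, 1, 0], [108, 18, 1]]

Q = I + N where N = [[0, 0, 0], [2, 0, 0], [−4, 2, 0]] is strictly lower-triangular, so N^3 = 0.
(I + N)^9 = I + 9·N + 36·N^2 = [[1, 0, 0], [18, 1, 0], [108, 18, 1]].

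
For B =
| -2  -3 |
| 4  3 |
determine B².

[[-8, -3], [4, -3]]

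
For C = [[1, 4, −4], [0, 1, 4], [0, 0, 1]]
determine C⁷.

C = I + N where N = [[0, 4, −4], [0, 0, 4], [0, 0, 0]] is strictly upper-triangular, so N³ = 0.
(I + N)⁷ = I + 7·N + 21·N² = [[1, 28, 308], [0, 1, 28], [0, 0, 1]].

[[1, 28, 308], [0, 1, 28], [0, 0, 1]]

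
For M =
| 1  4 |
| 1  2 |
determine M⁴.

M² = [[5, 12], [3, 8]]
M³ = [[17, 44], [11, 28]]
M⁴ = [[61, 156], [39, 100]]

[[61, 156], [39, 100]]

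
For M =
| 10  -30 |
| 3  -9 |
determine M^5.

[[10, -30], [3, -9]]

M² = M (a projection; rank 1, trace 1), so M^5 = M.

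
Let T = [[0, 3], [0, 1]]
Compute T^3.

[[0, 3], [0, 1]]

T^2 = [[0, 3], [0, 1]]
T^3 = [[0, 3], [0, 1]]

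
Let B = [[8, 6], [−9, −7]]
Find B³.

[[26, 18], [−27, −19]]

tr B = 1 and det B = −2, so the characteristic polynomial is λ² − (1)λ + (−2) with roots −1 and 2.
Eigenvectors give P = [[−2, −1], [3, 1]] with P⁻¹ = [[1, 1], [−3, −2]], and B = P·diag(−1, 2)·P⁻¹.
Then B³ = P·diag(−1, 8)·P⁻¹ = [[2, −8], [−3, 8]] · [[1, 1], [−3, −2]] = [[26, 18], [−27, −19]].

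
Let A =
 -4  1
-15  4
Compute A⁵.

A² = I (check: tr A = 0 and det A = -1), so A⁵ = A since 5 is odd.

[[-4, 1], [-15, 4]]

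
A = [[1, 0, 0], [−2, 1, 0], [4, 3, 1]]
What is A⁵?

[[1, 0, 0], [−10, 1, 0], [−40, 15, 1]]

A = I + N where N = [[0, 0, 0], [−2, 0, 0], [4, 3, 0]] is strictly lower-triangular, so N³ = 0.
(I + N)⁵ = I + 5·N + 10·N² = [[1, 0, 0], [−10, 1, 0], [−40, 15, 1]].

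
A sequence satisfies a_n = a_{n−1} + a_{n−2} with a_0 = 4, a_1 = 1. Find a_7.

With companion matrix A = [[1, 1], [1, 0]], [a_n, a_{n−1}]ᵀ = A·[a_{n−1}, a_{n−2}]ᵀ, so [a_7, a_6]ᵀ = A^6·[a_1, a_0]ᵀ.
A^6 = [[13, 8], [8, 5]], giving [a_7, a_6]ᵀ = [[45], [28]].

45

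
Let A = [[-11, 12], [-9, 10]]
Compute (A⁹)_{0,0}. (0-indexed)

-2051

tr A = -1 and det A = -2, so the characteristic polynomial is λ² − (-1)λ + (-2) with roots 1 and -2.
Eigenvectors give P = [[-1, -4], [-1, -3]] with P⁻¹ = [[3, -4], [-1, 1]], and A = P·diag(1, -2)·P⁻¹.
Then A⁹ = P·diag(1, -512)·P⁻¹ = [[-1, 2048], [-1, 1536]] · [[3, -4], [-1, 1]] = [[-2051, 2052], [-1539, 1540]].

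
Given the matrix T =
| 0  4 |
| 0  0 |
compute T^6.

[[0, 0], [0, 0]]

T is strictly triangular, hence nilpotent: T^2 = 0, so T^6 = 0.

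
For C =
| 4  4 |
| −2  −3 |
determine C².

[[8, 4], [−2, 1]]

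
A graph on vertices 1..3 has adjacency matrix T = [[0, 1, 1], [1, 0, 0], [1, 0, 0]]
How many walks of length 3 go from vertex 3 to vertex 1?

2

The number of length-3 walks from vertex 3 to vertex 1 is entry (3,1) of T³, where T is the adjacency matrix.
T² = [[2, 0, 0], [0, 1, 1], [0, 1, 1]]
T³ = [[0, 2, 2], [2, 0, 0], [2, 0, 0]]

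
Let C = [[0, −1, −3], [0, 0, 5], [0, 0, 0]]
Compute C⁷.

C is strictly triangular, hence nilpotent: C³ = 0, so C⁷ = 0.

[[0, 0, 0], [0, 0, 0], [0, 0, 0]]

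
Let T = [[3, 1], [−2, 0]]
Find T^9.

tr T = 3 and det T = 2, so the characteristic polynomial is λ² − (3)λ + (2) with roots 2 and 1.
Eigenvectors give P = [[−1, −1], [1, 2]] with P⁻¹ = [[−2, −1], [1, 1]], and T = P·diag(2, 1)·P⁻¹.
Then T^9 = P·diag(512, 1)·P⁻¹ = [[−512, −1], [512, 2]] · [[−2, −1], [1, 1]] = [[1023, 511], [−1022, −510]].

[[1023, 511], [−1022, −510]]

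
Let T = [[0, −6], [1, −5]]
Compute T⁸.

tr T = −5 and det T = 6, so the characteristic polynomial is λ² − (−5)λ + (6) with roots −2 and −3.
Eigenvectors give P = [[−3, −2], [−1, −1]] with P⁻¹ = [[−1, 2], [1, −3]], and T = P·diag(−2, −3)·P⁻¹.
Then T⁸ = P·diag(256, 6561)·P⁻¹ = [[−768, −13122], [−256, −6561]] · [[−1, 2], [1, −3]] = [[−12354, 37830], [−6305, 19171]].

[[−12354, 37830], [−6305, 19171]]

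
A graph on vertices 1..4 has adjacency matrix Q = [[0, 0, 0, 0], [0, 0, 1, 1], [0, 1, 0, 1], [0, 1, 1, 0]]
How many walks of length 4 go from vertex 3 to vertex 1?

0

The number of length-4 walks from vertex 3 to vertex 1 is entry (3,1) of Q⁴, where Q is the adjacency matrix.
Q² = [[0, 0, 0, 0], [0, 2, 1, 1], [0, 1, 2, 1], [0, 1, 1, 2]]
Q³ = [[0, 0, 0, 0], [0, 2, 3, 3], [0, 3, 2, 3], [0, 3, 3, 2]]
Q⁴ = [[0, 0, 0, 0], [0, 6, 5, 5], [0, 5, 6, 5], [0, 5, 5, 6]]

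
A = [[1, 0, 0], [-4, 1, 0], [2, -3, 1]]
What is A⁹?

[[1, 0, 0], [-36, 1, 0], [450, -27, 1]]

A = I + N where N = [[0, 0, 0], [-4, 0, 0], [2, -3, 0]] is strictly lower-triangular, so N³ = 0.
(I + N)⁹ = I + 9·N + 36·N² = [[1, 0, 0], [-36, 1, 0], [450, -27, 1]].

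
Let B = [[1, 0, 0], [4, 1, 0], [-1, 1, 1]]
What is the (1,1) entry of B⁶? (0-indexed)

1

B = I + N where N = [[0, 0, 0], [4, 0, 0], [-1, 1, 0]] is strictly lower-triangular, so N³ = 0.
(I + N)⁶ = I + 6·N + 15·N² = [[1, 0, 0], [24, 1, 0], [54, 6, 1]].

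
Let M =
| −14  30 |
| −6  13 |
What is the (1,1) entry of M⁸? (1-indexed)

tr M = −1 and det M = −2, so the characteristic polynomial is λ² − (−1)λ + (−2) with roots −2 and 1.
Eigenvectors give P = [[−5, 2], [−2, 1]] with P⁻¹ = [[−1, 2], [−2, 5]], and M = P·diag(−2, 1)·P⁻¹.
Then M⁸ = P·diag(256, 1)·P⁻¹ = [[−1280, 2], [−512, 1]] · [[−1, 2], [−2, 5]] = [[1276, −2550], [510, −1019]].

1276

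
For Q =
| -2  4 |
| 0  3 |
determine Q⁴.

Q² = [[4, 4], [0, 9]]
Q³ = [[-8, 28], [0, 27]]
Q⁴ = [[16, 52], [0, 81]]

[[16, 52], [0, 81]]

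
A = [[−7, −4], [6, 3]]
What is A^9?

tr A = −4 and det A = 3, so the characteristic polynomial is λ² − (−4)λ + (3) with roots −1 and −3.
Eigenvectors give P = [[−2, −1], [3, 1]] with P⁻¹ = [[1, 1], [−3, −2]], and A = P·diag(−1, −3)·P⁻¹.
Then A^9 = P·diag(−1, −19683)·P⁻¹ = [[2, 19683], [−3, −19683]] · [[1, 1], [−3, −2]] = [[−59047, −39364], [59046, 39363]].

[[−59047, −39364], [59046, 39363]]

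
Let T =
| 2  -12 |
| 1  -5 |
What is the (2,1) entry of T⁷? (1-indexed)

127

tr T = -3 and det T = 2, so the characteristic polynomial is λ² − (-3)λ + (2) with roots -1 and -2.
Eigenvectors give P = [[-4, 3], [-1, 1]] with P⁻¹ = [[-1, 3], [-1, 4]], and T = P·diag(-1, -2)·P⁻¹.
Then T⁷ = P·diag(-1, -128)·P⁻¹ = [[4, -384], [1, -128]] · [[-1, 3], [-1, 4]] = [[380, -1524], [127, -509]].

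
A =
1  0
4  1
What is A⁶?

A = I + N where N = [[0, 0], [4, 0]] is strictly lower-triangular, so N² = 0.
(I + N)⁶ = I + 6·N = [[1, 0], [24, 1]].

[[1, 0], [24, 1]]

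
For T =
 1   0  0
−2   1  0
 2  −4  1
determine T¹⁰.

T = I + N where N = [[0, 0, 0], [−2, 0, 0], [2, −4, 0]] is strictly lower-triangular, so N³ = 0.
(I + N)¹⁰ = I + 10·N + 45·N² = [[1, 0, 0], [−20, 1, 0], [380, −40, 1]].

[[1, 0, 0], [−20, 1, 0], [380, −40, 1]]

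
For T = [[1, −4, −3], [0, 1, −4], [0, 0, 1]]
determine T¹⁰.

[[1, −40, 690], [0, 1, −40], [0, 0, 1]]

T = I + N where N = [[0, −4, −3], [0, 0, −4], [0, 0, 0]] is strictly upper-triangular, so N³ = 0.
(I + N)¹⁰ = I + 10·N + 45·N² = [[1, −40, 690], [0, 1, −40], [0, 0, 1]].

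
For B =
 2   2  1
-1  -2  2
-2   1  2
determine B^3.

B^2 = [[0, 1, 8], [-4, 4, -1], [-9, -4, 4]]
B^3 = [[-17, 6, 18], [-10, -17, 2], [-22, -6, -9]]

[[-17, 6, 18], [-10, -17, 2], [-22, -6, -9]]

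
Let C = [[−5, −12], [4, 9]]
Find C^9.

tr C = 4 and det C = 3, so the characteristic polynomial is λ² − (4)λ + (3) with roots 3 and 1.
Eigenvectors give P = [[−3, −2], [2, 1]] with P⁻¹ = [[1, 2], [−2, −3]], and C = P·diag(3, 1)·P⁻¹.
Then C^9 = P·diag(19683, 1)·P⁻¹ = [[−59049, −2], [39366, 1]] · [[1, 2], [−2, −3]] = [[−59045, −118092], [39364, 78729]].

[[−59045, −118092], [39364, 78729]]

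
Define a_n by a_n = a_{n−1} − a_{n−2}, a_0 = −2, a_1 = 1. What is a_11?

With companion matrix M = [[1, −1], [1, 0]], [a_n, a_{n−1}]ᵀ = M·[a_{n−1}, a_{n−2}]ᵀ, so [a_11, a_10]ᵀ = M¹⁰·[a_1, a_0]ᵀ.
M¹⁰ = [[−1, 1], [−1, 0]], giving [a_11, a_10]ᵀ = [[−3], [−1]].

−3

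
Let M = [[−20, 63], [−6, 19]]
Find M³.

[[−62, 189], [−18, 55]]

tr M = −1 and det M = −2, so the characteristic polynomial is λ² − (−1)λ + (−2) with roots 1 and −2.
Eigenvectors give P = [[3, 7], [1, 2]] with P⁻¹ = [[−2, 7], [1, −3]], and M = P·diag(1, −2)·P⁻¹.
Then M³ = P·diag(1, −8)·P⁻¹ = [[3, −56], [1, −16]] · [[−2, 7], [1, −3]] = [[−62, 189], [−18, 55]].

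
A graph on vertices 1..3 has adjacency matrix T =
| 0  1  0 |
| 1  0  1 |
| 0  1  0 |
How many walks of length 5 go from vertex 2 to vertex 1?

The number of length-5 walks from vertex 2 to vertex 1 is entry (2,1) of T^5, where T is the adjacency matrix.
T^2 = [[1, 0, 1], [0, 2, 0], [1, 0, 1]]
T^3 = [[0, 2, 0], [2, 0, 2], [0, 2, 0]]
T^4 = [[2, 0, 2], [0, 4, 0], [2, 0, 2]]
T^5 = [[0, 4, 0], [4, 0, 4], [0, 4, 0]]

4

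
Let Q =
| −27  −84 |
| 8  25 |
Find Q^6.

[[5097, 15288], [−1456, −4367]]

tr Q = −2 and det Q = −3, so the characteristic polynomial is λ² − (−2)λ + (−3) with roots −3 and 1.
Eigenvectors give P = [[7, 3], [−2, −1]] with P⁻¹ = [[1, 3], [−2, −7]], and Q = P·diag(−3, 1)·P⁻¹.
Then Q^6 = P·diag(729, 1)·P⁻¹ = [[5103, 3], [−1458, −1]] · [[1, 3], [−2, −7]] = [[5097, 15288], [−1456, −4367]].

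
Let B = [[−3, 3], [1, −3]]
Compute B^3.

[[−54, 90], [30, −54]]

B^2 = [[12, −18], [−6, 12]]
B^3 = [[−54, 90], [30, −54]]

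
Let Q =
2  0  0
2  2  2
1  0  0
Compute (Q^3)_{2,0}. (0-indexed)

Q^2 = [[4, 0, 0], [10, 4, 4], [2, 0, 0]]
Q^3 = [[8, 0, 0], [32, 8, 8], [4, 0, 0]]

4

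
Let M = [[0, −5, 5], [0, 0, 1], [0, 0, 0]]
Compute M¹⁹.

M is strictly triangular, hence nilpotent: M³ = 0, so M¹⁹ = 0.

[[0, 0, 0], [0, 0, 0], [0, 0, 0]]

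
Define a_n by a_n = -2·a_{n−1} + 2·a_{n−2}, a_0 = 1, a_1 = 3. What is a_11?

41440

With companion matrix C = [[-2, 2], [1, 0]], [a_n, a_{n−1}]ᵀ = C·[a_{n−1}, a_{n−2}]ᵀ, so [a_11, a_10]ᵀ = C¹⁰·[a_1, a_0]ᵀ.
C¹⁰ = [[18272, -13376], [-6688, 4896]], giving [a_11, a_10]ᵀ = [[41440], [-15168]].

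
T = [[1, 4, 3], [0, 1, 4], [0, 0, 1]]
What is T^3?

T = I + N where N = [[0, 4, 3], [0, 0, 4], [0, 0, 0]] is strictly upper-triangular, so N^3 = 0.
(I + N)^3 = I + 3·N + 3·N^2 = [[1, 12, 57], [0, 1, 12], [0, 0, 1]].

[[1, 12, 57], [0, 1, 12], [0, 0, 1]]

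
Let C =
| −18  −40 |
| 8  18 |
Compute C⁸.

tr C = 0 and det C = −4, so the characteristic polynomial is λ² − (0)λ + (−4) with roots −2 and 2.
Eigenvectors give P = [[5, −2], [−2, 1]] with P⁻¹ = [[1, 2], [2, 5]], and C = P·diag(−2, 2)·P⁻¹.
Then C⁸ = P·diag(256, 256)·P⁻¹ = [[1280, −512], [−512, 256]] · [[1, 2], [2, 5]] = [[256, 0], [0, 256]].

[[256, 0], [0, 256]]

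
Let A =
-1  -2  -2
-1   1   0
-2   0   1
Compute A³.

[[-7, -14, -14], [-7, 3, 2], [-14, 4, 5]]

A² = [[7, 0, 0], [0, 3, 2], [0, 4, 5]]
A³ = [[-7, -14, -14], [-7, 3, 2], [-14, 4, 5]]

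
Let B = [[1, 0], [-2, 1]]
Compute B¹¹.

[[1, 0], [-22, 1]]

B = I + N where N = [[0, 0], [-2, 0]] is strictly lower-triangular, so N² = 0.
(I + N)¹¹ = I + 11·N = [[1, 0], [-22, 1]].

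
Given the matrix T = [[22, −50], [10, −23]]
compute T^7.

[[9388, −23150], [4630, −11447]]

tr T = −1 and det T = −6, so the characteristic polynomial is λ² − (−1)λ + (−6) with roots 2 and −3.
Eigenvectors give P = [[5, 2], [2, 1]] with P⁻¹ = [[1, −2], [−2, 5]], and T = P·diag(2, −3)·P⁻¹.
Then T^7 = P·diag(128, −2187)·P⁻¹ = [[640, −4374], [256, −2187]] · [[1, −2], [−2, 5]] = [[9388, −23150], [4630, −11447]].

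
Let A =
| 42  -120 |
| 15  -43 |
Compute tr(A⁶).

793

tr A = -1 and det A = -6, so the characteristic polynomial is λ² − (-1)λ + (-6) with roots -3 and 2.
Eigenvectors give P = [[-8, 3], [-3, 1]] with P⁻¹ = [[1, -3], [3, -8]], and A = P·diag(-3, 2)·P⁻¹.
Then A⁶ = P·diag(729, 64)·P⁻¹ = [[-5832, 192], [-2187, 64]] · [[1, -3], [3, -8]] = [[-5256, 15960], [-1995, 6049]].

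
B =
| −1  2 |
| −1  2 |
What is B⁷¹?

[[−1, 2], [−1, 2]]

B² = B (a projection; rank 1, trace 1), so B⁷¹ = B.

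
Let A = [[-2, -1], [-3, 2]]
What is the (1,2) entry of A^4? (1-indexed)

0

A^2 = [[7, 0], [0, 7]]
A^3 = [[-14, -7], [-21, 14]]
A^4 = [[49, 0], [0, 49]]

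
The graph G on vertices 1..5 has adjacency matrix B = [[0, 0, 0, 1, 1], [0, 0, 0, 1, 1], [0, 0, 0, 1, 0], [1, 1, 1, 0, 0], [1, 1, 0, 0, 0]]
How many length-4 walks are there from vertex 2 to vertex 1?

The number of length-4 walks from vertex 2 to vertex 1 is entry (2,1) of B⁴, where B is the adjacency matrix.
B² = [[2, 2, 1, 0, 0], [2, 2, 1, 0, 0], [1, 1, 1, 0, 0], [0, 0, 0, 3, 2], [0, 0, 0, 2, 2]]
B³ = [[0, 0, 0, 5, 4], [0, 0, 0, 5, 4], [0, 0, 0, 3, 2], [5, 5, 3, 0, 0], [4, 4, 2, 0, 0]]
B⁴ = [[9, 9, 5, 0, 0], [9, 9, 5, 0, 0], [5, 5, 3, 0, 0], [0, 0, 0, 13, 10], [0, 0, 0, 10, 8]]

9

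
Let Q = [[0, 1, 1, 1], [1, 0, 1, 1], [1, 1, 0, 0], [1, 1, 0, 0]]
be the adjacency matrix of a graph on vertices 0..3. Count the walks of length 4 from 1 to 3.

The number of length-4 walks from vertex 1 to vertex 3 is entry (1,3) of Q⁴, where Q is the adjacency matrix.
Q² = [[3, 2, 1, 1], [2, 3, 1, 1], [1, 1, 2, 2], [1, 1, 2, 2]]
Q³ = [[4, 5, 5, 5], [5, 4, 5, 5], [5, 5, 2, 2], [5, 5, 2, 2]]
Q⁴ = [[15, 14, 9, 9], [14, 15, 9, 9], [9, 9, 10, 10], [9, 9, 10, 10]]

9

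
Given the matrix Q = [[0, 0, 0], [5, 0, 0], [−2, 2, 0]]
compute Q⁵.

Q is strictly triangular, hence nilpotent: Q³ = 0, so Q⁵ = 0.

[[0, 0, 0], [0, 0, 0], [0, 0, 0]]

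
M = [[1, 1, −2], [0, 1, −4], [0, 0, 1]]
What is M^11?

[[1, 11, −242], [0, 1, −44], [0, 0, 1]]

M = I + N where N = [[0, 1, −2], [0, 0, −4], [0, 0, 0]] is strictly upper-triangular, so N^3 = 0.
(I + N)^11 = I + 11·N + 55·N^2 = [[1, 11, −242], [0, 1, −44], [0, 0, 1]].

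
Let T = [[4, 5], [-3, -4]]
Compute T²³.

T² = I (check: tr T = 0 and det T = -1), so T²³ = T since 23 is odd.

[[4, 5], [-3, -4]]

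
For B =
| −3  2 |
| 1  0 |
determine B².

[[11, −6], [−3, 2]]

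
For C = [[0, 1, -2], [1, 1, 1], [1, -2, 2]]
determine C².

[[-1, 5, -3], [2, 0, 1], [0, -5, 0]]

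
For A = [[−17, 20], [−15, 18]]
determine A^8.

[[−18659, 25220], [−18915, 25476]]

tr A = 1 and det A = −6, so the characteristic polynomial is λ² − (1)λ + (−6) with roots 3 and −2.
Eigenvectors give P = [[1, 4], [1, 3]] with P⁻¹ = [[−3, 4], [1, −1]], and A = P·diag(3, −2)·P⁻¹.
Then A^8 = P·diag(6561, 256)·P⁻¹ = [[6561, 1024], [6561, 768]] · [[−3, 4], [1, −1]] = [[−18659, 25220], [−18915, 25476]].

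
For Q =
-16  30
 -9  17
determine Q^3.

[[-46, 90], [-27, 53]]

tr Q = 1 and det Q = -2, so the characteristic polynomial is λ² − (1)λ + (-2) with roots -1 and 2.
Eigenvectors give P = [[2, -5], [1, -3]] with P⁻¹ = [[3, -5], [1, -2]], and Q = P·diag(-1, 2)·P⁻¹.
Then Q^3 = P·diag(-1, 8)·P⁻¹ = [[-2, -40], [-1, -24]] · [[3, -5], [1, -2]] = [[-46, 90], [-27, 53]].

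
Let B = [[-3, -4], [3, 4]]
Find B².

B² = B (a projection; rank 1, trace 1), so B² = B.

[[-3, -4], [3, 4]]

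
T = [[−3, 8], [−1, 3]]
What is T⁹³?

[[−3, 8], [−1, 3]]

T² = I (check: tr T = 0 and det T = −1), so T⁹³ = T since 93 is odd.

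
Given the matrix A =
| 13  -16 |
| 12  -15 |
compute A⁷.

[[6565, -8752], [6564, -8751]]

tr A = -2 and det A = -3, so the characteristic polynomial is λ² − (-2)λ + (-3) with roots 1 and -3.
Eigenvectors give P = [[4, 1], [3, 1]] with P⁻¹ = [[1, -1], [-3, 4]], and A = P·diag(1, -3)·P⁻¹.
Then A⁷ = P·diag(1, -2187)·P⁻¹ = [[4, -2187], [3, -2187]] · [[1, -1], [-3, 4]] = [[6565, -8752], [6564, -8751]].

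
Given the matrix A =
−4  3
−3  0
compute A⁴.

[[−95, 24], [−24, −63]]

A² = [[7, −12], [12, −9]]
A³ = [[8, 21], [−21, 36]]
A⁴ = [[−95, 24], [−24, −63]]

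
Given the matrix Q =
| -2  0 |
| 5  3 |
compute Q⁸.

[[256, 0], [6305, 6561]]

tr Q = 1 and det Q = -6, so the characteristic polynomial is λ² − (1)λ + (-6) with roots 3 and -2.
Eigenvectors give P = [[0, -1], [1, 1]] with P⁻¹ = [[1, 1], [-1, 0]], and Q = P·diag(3, -2)·P⁻¹.
Then Q⁸ = P·diag(6561, 256)·P⁻¹ = [[0, -256], [6561, 256]] · [[1, 1], [-1, 0]] = [[256, 0], [6305, 6561]].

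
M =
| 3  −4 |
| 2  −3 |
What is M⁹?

[[3, −4], [2, −3]]

M² = I (check: tr M = 0 and det M = −1), so M⁹ = M since 9 is odd.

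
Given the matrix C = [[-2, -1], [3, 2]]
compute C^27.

[[-2, -1], [3, 2]]

C² = I (check: tr C = 0 and det C = -1), so C^27 = C since 27 is odd.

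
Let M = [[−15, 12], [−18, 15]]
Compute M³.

tr M = 0 and det M = −9, so the characteristic polynomial is λ² − (0)λ + (−9) with roots −3 and 3.
Eigenvectors give P = [[1, −2], [1, −3]] with P⁻¹ = [[3, −2], [1, −1]], and M = P·diag(−3, 3)·P⁻¹.
Then M³ = P·diag(−27, 27)·P⁻¹ = [[−27, −54], [−27, −81]] · [[3, −2], [1, −1]] = [[−135, 108], [−162, 135]].

[[−135, 108], [−162, 135]]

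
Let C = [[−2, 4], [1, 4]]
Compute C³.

C² = [[8, 8], [2, 20]]
C³ = [[−8, 64], [16, 88]]

[[−8, 64], [16, 88]]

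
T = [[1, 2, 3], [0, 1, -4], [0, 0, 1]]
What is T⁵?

[[1, 10, -65], [0, 1, -20], [0, 0, 1]]

T = I + N where N = [[0, 2, 3], [0, 0, -4], [0, 0, 0]] is strictly upper-triangular, so N³ = 0.
(I + N)⁵ = I + 5·N + 10·N² = [[1, 10, -65], [0, 1, -20], [0, 0, 1]].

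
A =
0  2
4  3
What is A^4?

[[136, 150], [300, 361]]

A^2 = [[8, 6], [12, 17]]
A^3 = [[24, 34], [68, 75]]
A^4 = [[136, 150], [300, 361]]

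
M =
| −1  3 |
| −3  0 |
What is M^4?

[[55, 51], [−51, 72]]

M^2 = [[−8, −3], [3, −9]]
M^3 = [[17, −24], [24, 9]]
M^4 = [[55, 51], [−51, 72]]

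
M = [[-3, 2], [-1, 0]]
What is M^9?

[[-1023, 1022], [-511, 510]]

tr M = -3 and det M = 2, so the characteristic polynomial is λ² − (-3)λ + (2) with roots -1 and -2.
Eigenvectors give P = [[1, 2], [1, 1]] with P⁻¹ = [[-1, 2], [1, -1]], and M = P·diag(-1, -2)·P⁻¹.
Then M^9 = P·diag(-1, -512)·P⁻¹ = [[-1, -1024], [-1, -512]] · [[-1, 2], [1, -1]] = [[-1023, 1022], [-511, 510]].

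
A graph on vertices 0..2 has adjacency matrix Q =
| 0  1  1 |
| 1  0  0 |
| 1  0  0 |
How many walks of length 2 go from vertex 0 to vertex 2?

0

The number of length-2 walks from vertex 0 to vertex 2 is entry (0,2) of Q², where Q is the adjacency matrix.
Q² = [[2, 0, 0], [0, 1, 1], [0, 1, 1]]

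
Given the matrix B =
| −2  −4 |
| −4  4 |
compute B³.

B² = [[20, −8], [−8, 32]]
B³ = [[−8, −112], [−112, 160]]

[[−8, −112], [−112, 160]]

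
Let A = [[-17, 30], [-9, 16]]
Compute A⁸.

[[1531, -2550], [765, -1274]]

tr A = -1 and det A = -2, so the characteristic polynomial is λ² − (-1)λ + (-2) with roots -2 and 1.
Eigenvectors give P = [[2, -5], [1, -3]] with P⁻¹ = [[3, -5], [1, -2]], and A = P·diag(-2, 1)·P⁻¹.
Then A⁸ = P·diag(256, 1)·P⁻¹ = [[512, -5], [256, -3]] · [[3, -5], [1, -2]] = [[1531, -2550], [765, -1274]].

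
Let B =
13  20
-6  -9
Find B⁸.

tr B = 4 and det B = 3, so the characteristic polynomial is λ² − (4)λ + (3) with roots 3 and 1.
Eigenvectors give P = [[-2, -5], [1, 3]] with P⁻¹ = [[-3, -5], [1, 2]], and B = P·diag(3, 1)·P⁻¹.
Then B⁸ = P·diag(6561, 1)·P⁻¹ = [[-13122, -5], [6561, 3]] · [[-3, -5], [1, 2]] = [[39361, 65600], [-19680, -32799]].

[[39361, 65600], [-19680, -32799]]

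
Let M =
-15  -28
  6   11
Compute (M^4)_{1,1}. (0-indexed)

-479

tr M = -4 and det M = 3, so the characteristic polynomial is λ² − (-4)λ + (3) with roots -3 and -1.
Eigenvectors give P = [[-7, -2], [3, 1]] with P⁻¹ = [[-1, -2], [3, 7]], and M = P·diag(-3, -1)·P⁻¹.
Then M^4 = P·diag(81, 1)·P⁻¹ = [[-567, -2], [243, 1]] · [[-1, -2], [3, 7]] = [[561, 1120], [-240, -479]].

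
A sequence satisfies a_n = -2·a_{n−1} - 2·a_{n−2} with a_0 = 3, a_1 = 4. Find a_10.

-224

With companion matrix Q = [[-2, -2], [1, 0]], [a_n, a_{n−1}]ᵀ = Q·[a_{n−1}, a_{n−2}]ᵀ, so [a_10, a_9]ᵀ = Q⁹·[a_1, a_0]ᵀ.
Q⁹ = [[-32, -32], [16, 0]], giving [a_10, a_9]ᵀ = [[-224], [64]].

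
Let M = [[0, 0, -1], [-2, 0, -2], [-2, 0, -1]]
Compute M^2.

[[2, 0, 1], [4, 0, 4], [2, 0, 3]]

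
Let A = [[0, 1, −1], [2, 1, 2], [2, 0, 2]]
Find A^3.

[[2, 1, 2], [14, 9, 8], [8, 6, 4]]

A^2 = [[0, 1, 0], [6, 3, 4], [4, 2, 2]]
A^3 = [[2, 1, 2], [14, 9, 8], [8, 6, 4]]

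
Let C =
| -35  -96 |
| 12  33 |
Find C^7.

tr C = -2 and det C = -3, so the characteristic polynomial is λ² − (-2)λ + (-3) with roots 1 and -3.
Eigenvectors give P = [[-8, -3], [3, 1]] with P⁻¹ = [[1, 3], [-3, -8]], and C = P·diag(1, -3)·P⁻¹.
Then C^7 = P·diag(1, -2187)·P⁻¹ = [[-8, 6561], [3, -2187]] · [[1, 3], [-3, -8]] = [[-19691, -52512], [6564, 17505]].

[[-19691, -52512], [6564, 17505]]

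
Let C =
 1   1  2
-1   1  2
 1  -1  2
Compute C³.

C² = [[2, 0, 8], [0, -2, 4], [4, -2, 4]]
C³ = [[10, -6, 20], [6, -6, 4], [10, -2, 12]]

[[10, -6, 20], [6, -6, 4], [10, -2, 12]]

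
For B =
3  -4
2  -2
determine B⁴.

B² = [[1, -4], [2, -4]]
B³ = [[-5, 4], [-2, 0]]
B⁴ = [[-7, 12], [-6, 8]]

[[-7, 12], [-6, 8]]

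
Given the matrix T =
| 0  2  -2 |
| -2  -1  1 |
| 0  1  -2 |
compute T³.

T² = [[-4, -4, 6], [2, -2, 1], [-2, -3, 5]]
T³ = [[8, 2, -8], [4, 7, -8], [6, 4, -9]]

[[8, 2, -8], [4, 7, -8], [6, 4, -9]]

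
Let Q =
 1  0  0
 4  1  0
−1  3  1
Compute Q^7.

[[1, 0, 0], [28, 1, 0], [245, 21, 1]]

Q = I + N where N = [[0, 0, 0], [4, 0, 0], [−1, 3, 0]] is strictly lower-triangular, so N^3 = 0.
(I + N)^7 = I + 7·N + 21·N^2 = [[1, 0, 0], [28, 1, 0], [245, 21, 1]].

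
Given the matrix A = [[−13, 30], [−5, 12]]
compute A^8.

tr A = −1 and det A = −6, so the characteristic polynomial is λ² − (−1)λ + (−6) with roots −3 and 2.
Eigenvectors give P = [[3, −2], [1, −1]] with P⁻¹ = [[1, −2], [1, −3]], and A = P·diag(−3, 2)·P⁻¹.
Then A^8 = P·diag(6561, 256)·P⁻¹ = [[19683, −512], [6561, −256]] · [[1, −2], [1, −3]] = [[19171, −37830], [6305, −12354]].

[[19171, −37830], [6305, −12354]]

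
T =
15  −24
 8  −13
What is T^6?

[[2913, −4368], [1456, −2183]]

tr T = 2 and det T = −3, so the characteristic polynomial is λ² − (2)λ + (−3) with roots −1 and 3.
Eigenvectors give P = [[−3, 2], [−2, 1]] with P⁻¹ = [[1, −2], [2, −3]], and T = P·diag(−1, 3)·P⁻¹.
Then T^6 = P·diag(1, 729)·P⁻¹ = [[−3, 1458], [−2, 729]] · [[1, −2], [2, −3]] = [[2913, −4368], [1456, −2183]].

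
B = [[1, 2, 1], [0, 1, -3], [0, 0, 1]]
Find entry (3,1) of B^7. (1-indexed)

0

B = I + N where N = [[0, 2, 1], [0, 0, -3], [0, 0, 0]] is strictly upper-triangular, so N^3 = 0.
(I + N)^7 = I + 7·N + 21·N^2 = [[1, 14, -119], [0, 1, -21], [0, 0, 1]].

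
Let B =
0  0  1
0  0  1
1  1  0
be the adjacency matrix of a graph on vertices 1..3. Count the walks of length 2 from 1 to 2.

The number of length-2 walks from vertex 1 to vertex 2 is entry (1,2) of B², where B is the adjacency matrix.
B² = [[1, 1, 0], [1, 1, 0], [0, 0, 2]]

1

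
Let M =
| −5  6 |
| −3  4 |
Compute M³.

tr M = −1 and det M = −2, so the characteristic polynomial is λ² − (−1)λ + (−2) with roots 1 and −2.
Eigenvectors give P = [[1, 2], [1, 1]] with P⁻¹ = [[−1, 2], [1, −1]], and M = P·diag(1, −2)·P⁻¹.
Then M³ = P·diag(1, −8)·P⁻¹ = [[1, −16], [1, −8]] · [[−1, 2], [1, −1]] = [[−17, 18], [−9, 10]].

[[−17, 18], [−9, 10]]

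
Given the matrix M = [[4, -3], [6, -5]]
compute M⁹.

[[514, -513], [1026, -1025]]

tr M = -1 and det M = -2, so the characteristic polynomial is λ² − (-1)λ + (-2) with roots 1 and -2.
Eigenvectors give P = [[1, -1], [1, -2]] with P⁻¹ = [[2, -1], [1, -1]], and M = P·diag(1, -2)·P⁻¹.
Then M⁹ = P·diag(1, -512)·P⁻¹ = [[1, 512], [1, 1024]] · [[2, -1], [1, -1]] = [[514, -513], [1026, -1025]].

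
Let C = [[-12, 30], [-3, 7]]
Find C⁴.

[[666, -1950], [195, -569]]

tr C = -5 and det C = 6, so the characteristic polynomial is λ² − (-5)λ + (6) with roots -2 and -3.
Eigenvectors give P = [[3, 10], [1, 3]] with P⁻¹ = [[-3, 10], [1, -3]], and C = P·diag(-2, -3)·P⁻¹.
Then C⁴ = P·diag(16, 81)·P⁻¹ = [[48, 810], [16, 243]] · [[-3, 10], [1, -3]] = [[666, -1950], [195, -569]].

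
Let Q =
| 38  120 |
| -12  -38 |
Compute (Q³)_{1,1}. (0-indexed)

-152

tr Q = 0 and det Q = -4, so the characteristic polynomial is λ² − (0)λ + (-4) with roots -2 and 2.
Eigenvectors give P = [[3, 10], [-1, -3]] with P⁻¹ = [[-3, -10], [1, 3]], and Q = P·diag(-2, 2)·P⁻¹.
Then Q³ = P·diag(-8, 8)·P⁻¹ = [[-24, 80], [8, -24]] · [[-3, -10], [1, 3]] = [[152, 480], [-48, -152]].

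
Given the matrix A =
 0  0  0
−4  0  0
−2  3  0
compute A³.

A is strictly triangular, hence nilpotent: A³ = 0, so A³ = 0.

[[0, 0, 0], [0, 0, 0], [0, 0, 0]]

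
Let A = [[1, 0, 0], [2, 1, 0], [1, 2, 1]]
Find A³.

[[1, 0, 0], [6, 1, 0], [15, 6, 1]]

A = I + N where N = [[0, 0, 0], [2, 0, 0], [1, 2, 0]] is strictly lower-triangular, so N³ = 0.
(I + N)³ = I + 3·N + 3·N² = [[1, 0, 0], [6, 1, 0], [15, 6, 1]].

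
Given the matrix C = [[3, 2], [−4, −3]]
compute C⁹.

C² = I (check: tr C = 0 and det C = −1), so C⁹ = C since 9 is odd.

[[3, 2], [−4, −3]]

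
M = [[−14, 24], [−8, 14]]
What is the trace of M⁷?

tr M = 0 and det M = −4, so the characteristic polynomial is λ² − (0)λ + (−4) with roots −2 and 2.
Eigenvectors give P = [[−2, 3], [−1, 2]] with P⁻¹ = [[−2, 3], [−1, 2]], and M = P·diag(−2, 2)·P⁻¹.
Then M⁷ = P·diag(−128, 128)·P⁻¹ = [[256, 384], [128, 256]] · [[−2, 3], [−1, 2]] = [[−896, 1536], [−512, 896]].

0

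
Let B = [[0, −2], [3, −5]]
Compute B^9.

[[37830, −38342], [57513, −58025]]

tr B = −5 and det B = 6, so the characteristic polynomial is λ² − (−5)λ + (6) with roots −2 and −3.
Eigenvectors give P = [[1, −2], [1, −3]] with P⁻¹ = [[3, −2], [1, −1]], and B = P·diag(−2, −3)·P⁻¹.
Then B^9 = P·diag(−512, −19683)·P⁻¹ = [[−512, 39366], [−512, 59049]] · [[3, −2], [1, −1]] = [[37830, −38342], [57513, −58025]].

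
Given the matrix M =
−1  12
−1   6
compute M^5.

tr M = 5 and det M = 6, so the characteristic polynomial is λ² − (5)λ + (6) with roots 3 and 2.
Eigenvectors give P = [[3, 4], [1, 1]] with P⁻¹ = [[−1, 4], [1, −3]], and M = P·diag(3, 2)·P⁻¹.
Then M^5 = P·diag(243, 32)·P⁻¹ = [[729, 128], [243, 32]] · [[−1, 4], [1, −3]] = [[−601, 2532], [−211, 876]].

[[−601, 2532], [−211, 876]]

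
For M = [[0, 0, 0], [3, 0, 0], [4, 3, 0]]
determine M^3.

M is strictly triangular, hence nilpotent: M^3 = 0, so M^3 = 0.

[[0, 0, 0], [0, 0, 0], [0, 0, 0]]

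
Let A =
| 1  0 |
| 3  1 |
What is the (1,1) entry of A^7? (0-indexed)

1

A = I + N where N = [[0, 0], [3, 0]] is strictly lower-triangular, so N^2 = 0.
(I + N)^7 = I + 7·N = [[1, 0], [21, 1]].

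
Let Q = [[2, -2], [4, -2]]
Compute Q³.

Q² = [[-4, 0], [0, -4]]
Q³ = [[-8, 8], [-16, 8]]

[[-8, 8], [-16, 8]]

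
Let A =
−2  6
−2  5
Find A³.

[[−20, 42], [−14, 29]]

tr A = 3 and det A = 2, so the characteristic polynomial is λ² − (3)λ + (2) with roots 1 and 2.
Eigenvectors give P = [[−2, 3], [−1, 2]] with P⁻¹ = [[−2, 3], [−1, 2]], and A = P·diag(1, 2)·P⁻¹.
Then A³ = P·diag(1, 8)·P⁻¹ = [[−2, 24], [−1, 16]] · [[−2, 3], [−1, 2]] = [[−20, 42], [−14, 29]].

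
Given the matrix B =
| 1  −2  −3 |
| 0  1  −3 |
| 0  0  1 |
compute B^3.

B = I + N where N = [[0, −2, −3], [0, 0, −3], [0, 0, 0]] is strictly upper-triangular, so N^3 = 0.
(I + N)^3 = I + 3·N + 3·N^2 = [[1, −6, 9], [0, 1, −9], [0, 0, 1]].

[[1, −6, 9], [0, 1, −9], [0, 0, 1]]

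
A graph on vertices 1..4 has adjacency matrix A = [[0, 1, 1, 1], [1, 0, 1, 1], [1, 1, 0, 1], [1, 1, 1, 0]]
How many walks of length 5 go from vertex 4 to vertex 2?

61

The number of length-5 walks from vertex 4 to vertex 2 is entry (4,2) of A⁵, where A is the adjacency matrix.
A² = [[3, 2, 2, 2], [2, 3, 2, 2], [2, 2, 3, 2], [2, 2, 2, 3]]
A³ = [[6, 7, 7, 7], [7, 6, 7, 7], [7, 7, 6, 7], [7, 7, 7, 6]]
A⁴ = [[21, 20, 20, 20], [20, 21, 20, 20], [20, 20, 21, 20], [20, 20, 20, 21]]
A⁵ = [[60, 61, 61, 61], [61, 60, 61, 61], [61, 61, 60, 61], [61, 61, 61, 60]]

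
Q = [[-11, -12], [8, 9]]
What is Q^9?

tr Q = -2 and det Q = -3, so the characteristic polynomial is λ² − (-2)λ + (-3) with roots -3 and 1.
Eigenvectors give P = [[-3, -1], [2, 1]] with P⁻¹ = [[-1, -1], [2, 3]], and Q = P·diag(-3, 1)·P⁻¹.
Then Q^9 = P·diag(-19683, 1)·P⁻¹ = [[59049, -1], [-39366, 1]] · [[-1, -1], [2, 3]] = [[-59051, -59052], [39368, 39369]].

[[-59051, -59052], [39368, 39369]]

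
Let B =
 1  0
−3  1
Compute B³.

B = I + N where N = [[0, 0], [−3, 0]] is strictly lower-triangular, so N² = 0.
(I + N)³ = I + 3·N = [[1, 0], [−9, 1]].

[[1, 0], [−9, 1]]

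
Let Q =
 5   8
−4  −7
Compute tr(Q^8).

tr Q = −2 and det Q = −3, so the characteristic polynomial is λ² − (−2)λ + (−3) with roots 1 and −3.
Eigenvectors give P = [[2, −1], [−1, 1]] with P⁻¹ = [[1, 1], [1, 2]], and Q = P·diag(1, −3)·P⁻¹.
Then Q^8 = P·diag(1, 6561)·P⁻¹ = [[2, −6561], [−1, 6561]] · [[1, 1], [1, 2]] = [[−6559, −13120], [6560, 13121]].

6562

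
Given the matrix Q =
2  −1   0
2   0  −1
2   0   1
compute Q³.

Q² = [[2, −2, 1], [2, −2, −1], [6, −2, 1]]
Q³ = [[2, −2, 3], [−2, −2, 1], [10, −6, 3]]

[[2, −2, 3], [−2, −2, 1], [10, −6, 3]]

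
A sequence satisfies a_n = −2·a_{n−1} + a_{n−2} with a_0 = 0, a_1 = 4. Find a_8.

With companion matrix T = [[−2, 1], [1, 0]], [a_n, a_{n−1}]ᵀ = T·[a_{n−1}, a_{n−2}]ᵀ, so [a_8, a_7]ᵀ = T⁷·[a_1, a_0]ᵀ.
T⁷ = [[−408, 169], [169, −70]], giving [a_8, a_7]ᵀ = [[−1632], [676]].

−1632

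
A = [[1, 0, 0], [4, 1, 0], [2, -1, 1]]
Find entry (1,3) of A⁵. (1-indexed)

0

A = I + N where N = [[0, 0, 0], [4, 0, 0], [2, -1, 0]] is strictly lower-triangular, so N³ = 0.
(I + N)⁵ = I + 5·N + 10·N² = [[1, 0, 0], [20, 1, 0], [-30, -5, 1]].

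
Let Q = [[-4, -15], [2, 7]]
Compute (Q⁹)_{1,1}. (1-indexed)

tr Q = 3 and det Q = 2, so the characteristic polynomial is λ² − (3)λ + (2) with roots 2 and 1.
Eigenvectors give P = [[-5, -3], [2, 1]] with P⁻¹ = [[1, 3], [-2, -5]], and Q = P·diag(2, 1)·P⁻¹.
Then Q⁹ = P·diag(512, 1)·P⁻¹ = [[-2560, -3], [1024, 1]] · [[1, 3], [-2, -5]] = [[-2554, -7665], [1022, 3067]].

-2554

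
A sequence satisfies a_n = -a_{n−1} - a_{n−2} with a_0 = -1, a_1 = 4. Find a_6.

With companion matrix Q = [[-1, -1], [1, 0]], [a_n, a_{n−1}]ᵀ = Q·[a_{n−1}, a_{n−2}]ᵀ, so [a_6, a_5]ᵀ = Q⁵·[a_1, a_0]ᵀ.
Q⁵ = [[0, 1], [-1, -1]], giving [a_6, a_5]ᵀ = [[-1], [-3]].

-1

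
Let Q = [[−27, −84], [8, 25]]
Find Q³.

tr Q = −2 and det Q = −3, so the characteristic polynomial is λ² − (−2)λ + (−3) with roots 1 and −3.
Eigenvectors give P = [[−3, 7], [1, −2]] with P⁻¹ = [[2, 7], [1, 3]], and Q = P·diag(1, −3)·P⁻¹.
Then Q³ = P·diag(1, −27)·P⁻¹ = [[−3, −189], [1, 54]] · [[2, 7], [1, 3]] = [[−195, −588], [56, 169]].

[[−195, −588], [56, 169]]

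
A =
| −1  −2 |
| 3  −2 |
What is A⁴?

[[−29, −42], [63, −50]]

A² = [[−5, 6], [−9, −2]]
A³ = [[23, −2], [3, 22]]
A⁴ = [[−29, −42], [63, −50]]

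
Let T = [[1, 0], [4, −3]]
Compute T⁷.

tr T = −2 and det T = −3, so the characteristic polynomial is λ² − (−2)λ + (−3) with roots −3 and 1.
Eigenvectors give P = [[0, −1], [1, −1]] with P⁻¹ = [[−1, 1], [−1, 0]], and T = P·diag(−3, 1)·P⁻¹.
Then T⁷ = P·diag(−2187, 1)·P⁻¹ = [[0, −1], [−2187, −1]] · [[−1, 1], [−1, 0]] = [[1, 0], [2188, −2187]].

[[1, 0], [2188, −2187]]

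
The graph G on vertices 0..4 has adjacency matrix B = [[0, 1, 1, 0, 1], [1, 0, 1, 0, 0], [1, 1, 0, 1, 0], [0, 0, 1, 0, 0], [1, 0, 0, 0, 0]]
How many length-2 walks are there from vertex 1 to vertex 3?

1

The number of length-2 walks from vertex 1 to vertex 3 is entry (1,3) of B², where B is the adjacency matrix.
B² = [[3, 1, 1, 1, 0], [1, 2, 1, 1, 1], [1, 1, 3, 0, 1], [1, 1, 0, 1, 0], [0, 1, 1, 0, 1]]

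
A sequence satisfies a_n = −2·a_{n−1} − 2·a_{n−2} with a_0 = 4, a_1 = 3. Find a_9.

With companion matrix B = [[−2, −2], [1, 0]], [a_n, a_{n−1}]ᵀ = B·[a_{n−1}, a_{n−2}]ᵀ, so [a_9, a_8]ᵀ = B^8·[a_1, a_0]ᵀ.
B^8 = [[16, 0], [0, 16]], giving [a_9, a_8]ᵀ = [[48], [64]].

48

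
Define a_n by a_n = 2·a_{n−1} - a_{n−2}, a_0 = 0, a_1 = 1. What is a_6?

6

With companion matrix A = [[2, -1], [1, 0]], [a_n, a_{n−1}]ᵀ = A·[a_{n−1}, a_{n−2}]ᵀ, so [a_6, a_5]ᵀ = A⁵·[a_1, a_0]ᵀ.
A⁵ = [[6, -5], [5, -4]], giving [a_6, a_5]ᵀ = [[6], [5]].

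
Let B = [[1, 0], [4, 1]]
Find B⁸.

B = I + N where N = [[0, 0], [4, 0]] is strictly lower-triangular, so N² = 0.
(I + N)⁸ = I + 8·N = [[1, 0], [32, 1]].

[[1, 0], [32, 1]]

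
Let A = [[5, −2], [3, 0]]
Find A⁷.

[[6305, −4118], [6177, −3990]]

tr A = 5 and det A = 6, so the characteristic polynomial is λ² − (5)λ + (6) with roots 3 and 2.
Eigenvectors give P = [[1, 2], [1, 3]] with P⁻¹ = [[3, −2], [−1, 1]], and A = P·diag(3, 2)·P⁻¹.
Then A⁷ = P·diag(2187, 128)·P⁻¹ = [[2187, 256], [2187, 384]] · [[3, −2], [−1, 1]] = [[6305, −4118], [6177, −3990]].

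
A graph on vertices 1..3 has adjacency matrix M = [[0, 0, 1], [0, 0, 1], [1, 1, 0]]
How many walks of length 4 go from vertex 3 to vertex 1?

The number of length-4 walks from vertex 3 to vertex 1 is entry (3,1) of M^4, where M is the adjacency matrix.
M^2 = [[1, 1, 0], [1, 1, 0], [0, 0, 2]]
M^3 = [[0, 0, 2], [0, 0, 2], [2, 2, 0]]
M^4 = [[2, 2, 0], [2, 2, 0], [0, 0, 4]]

0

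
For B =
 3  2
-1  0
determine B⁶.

tr B = 3 and det B = 2, so the characteristic polynomial is λ² − (3)λ + (2) with roots 1 and 2.
Eigenvectors give P = [[-1, -2], [1, 1]] with P⁻¹ = [[1, 2], [-1, -1]], and B = P·diag(1, 2)·P⁻¹.
Then B⁶ = P·diag(1, 64)·P⁻¹ = [[-1, -128], [1, 64]] · [[1, 2], [-1, -1]] = [[127, 126], [-63, -62]].

[[127, 126], [-63, -62]]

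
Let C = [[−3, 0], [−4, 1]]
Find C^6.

[[729, 0], [728, 1]]

tr C = −2 and det C = −3, so the characteristic polynomial is λ² − (−2)λ + (−3) with roots 1 and −3.
Eigenvectors give P = [[0, 1], [−1, 1]] with P⁻¹ = [[1, −1], [1, 0]], and C = P·diag(1, −3)·P⁻¹.
Then C^6 = P·diag(1, 729)·P⁻¹ = [[0, 729], [−1, 729]] · [[1, −1], [1, 0]] = [[729, 0], [728, 1]].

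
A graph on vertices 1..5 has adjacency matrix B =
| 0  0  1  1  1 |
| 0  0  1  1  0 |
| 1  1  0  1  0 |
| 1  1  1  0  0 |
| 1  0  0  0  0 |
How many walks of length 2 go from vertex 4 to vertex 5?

1

The number of length-2 walks from vertex 4 to vertex 5 is entry (4,5) of B^2, where B is the adjacency matrix.
B^2 = [[3, 2, 1, 1, 0], [2, 2, 1, 1, 0], [1, 1, 3, 2, 1], [1, 1, 2, 3, 1], [0, 0, 1, 1, 1]]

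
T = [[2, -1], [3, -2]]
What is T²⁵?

T² = I (check: tr T = 0 and det T = -1), so T²⁵ = T since 25 is odd.

[[2, -1], [3, -2]]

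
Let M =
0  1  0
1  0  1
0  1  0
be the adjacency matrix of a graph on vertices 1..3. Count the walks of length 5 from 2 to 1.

The number of length-5 walks from vertex 2 to vertex 1 is entry (2,1) of M⁵, where M is the adjacency matrix.
M² = [[1, 0, 1], [0, 2, 0], [1, 0, 1]]
M³ = [[0, 2, 0], [2, 0, 2], [0, 2, 0]]
M⁴ = [[2, 0, 2], [0, 4, 0], [2, 0, 2]]
M⁵ = [[0, 4, 0], [4, 0, 4], [0, 4, 0]]

4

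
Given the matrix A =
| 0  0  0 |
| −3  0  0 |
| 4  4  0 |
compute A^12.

[[0, 0, 0], [0, 0, 0], [0, 0, 0]]

A is strictly triangular, hence nilpotent: A^3 = 0, so A^12 = 0.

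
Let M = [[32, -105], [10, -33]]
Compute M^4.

[[-374, 1365], [-130, 471]]

tr M = -1 and det M = -6, so the characteristic polynomial is λ² − (-1)λ + (-6) with roots 2 and -3.
Eigenvectors give P = [[-7, -3], [-2, -1]] with P⁻¹ = [[-1, 3], [2, -7]], and M = P·diag(2, -3)·P⁻¹.
Then M^4 = P·diag(16, 81)·P⁻¹ = [[-112, -243], [-32, -81]] · [[-1, 3], [2, -7]] = [[-374, 1365], [-130, 471]].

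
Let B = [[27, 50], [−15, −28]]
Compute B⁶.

tr B = −1 and det B = −6, so the characteristic polynomial is λ² − (−1)λ + (−6) with roots −3 and 2.
Eigenvectors give P = [[−5, −2], [3, 1]] with P⁻¹ = [[1, 2], [−3, −5]], and B = P·diag(−3, 2)·P⁻¹.
Then B⁶ = P·diag(729, 64)·P⁻¹ = [[−3645, −128], [2187, 64]] · [[1, 2], [−3, −5]] = [[−3261, −6650], [1995, 4054]].

[[−3261, −6650], [1995, 4054]]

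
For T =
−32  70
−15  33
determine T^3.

tr T = 1 and det T = −6, so the characteristic polynomial is λ² − (1)λ + (−6) with roots 3 and −2.
Eigenvectors give P = [[2, 7], [1, 3]] with P⁻¹ = [[−3, 7], [1, −2]], and T = P·diag(3, −2)·P⁻¹.
Then T^3 = P·diag(27, −8)·P⁻¹ = [[54, −56], [27, −24]] · [[−3, 7], [1, −2]] = [[−218, 490], [−105, 237]].

[[−218, 490], [−105, 237]]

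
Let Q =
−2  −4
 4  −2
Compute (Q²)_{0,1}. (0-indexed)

16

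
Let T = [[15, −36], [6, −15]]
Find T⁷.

[[10935, −26244], [4374, −10935]]

tr T = 0 and det T = −9, so the characteristic polynomial is λ² − (0)λ + (−9) with roots 3 and −3.
Eigenvectors give P = [[−3, 2], [−1, 1]] with P⁻¹ = [[−1, 2], [−1, 3]], and T = P·diag(3, −3)·P⁻¹.
Then T⁷ = P·diag(2187, −2187)·P⁻¹ = [[−6561, −4374], [−2187, −2187]] · [[−1, 2], [−1, 3]] = [[10935, −26244], [4374, −10935]].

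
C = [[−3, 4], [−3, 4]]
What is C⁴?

[[−3, 4], [−3, 4]]

C² = C (a projection; rank 1, trace 1), so C⁴ = C.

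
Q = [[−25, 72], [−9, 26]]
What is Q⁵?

tr Q = 1 and det Q = −2, so the characteristic polynomial is λ² − (1)λ + (−2) with roots −1 and 2.
Eigenvectors give P = [[−3, 8], [−1, 3]] with P⁻¹ = [[−3, 8], [−1, 3]], and Q = P·diag(−1, 2)·P⁻¹.
Then Q⁵ = P·diag(−1, 32)·P⁻¹ = [[3, 256], [1, 96]] · [[−3, 8], [−1, 3]] = [[−265, 792], [−99, 296]].

[[−265, 792], [−99, 296]]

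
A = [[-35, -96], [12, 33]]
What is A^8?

tr A = -2 and det A = -3, so the characteristic polynomial is λ² − (-2)λ + (-3) with roots -3 and 1.
Eigenvectors give P = [[-3, -8], [1, 3]] with P⁻¹ = [[-3, -8], [1, 3]], and A = P·diag(-3, 1)·P⁻¹.
Then A^8 = P·diag(6561, 1)·P⁻¹ = [[-19683, -8], [6561, 3]] · [[-3, -8], [1, 3]] = [[59041, 157440], [-19680, -52479]].

[[59041, 157440], [-19680, -52479]]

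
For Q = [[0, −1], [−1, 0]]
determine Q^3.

Q² = I (check: tr Q = 0 and det Q = −1), so Q^3 = Q since 3 is odd.

[[0, −1], [−1, 0]]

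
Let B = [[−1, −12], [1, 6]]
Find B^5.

tr B = 5 and det B = 6, so the characteristic polynomial is λ² − (5)λ + (6) with roots 3 and 2.
Eigenvectors give P = [[−3, 4], [1, −1]] with P⁻¹ = [[1, 4], [1, 3]], and B = P·diag(3, 2)·P⁻¹.
Then B^5 = P·diag(243, 32)·P⁻¹ = [[−729, 128], [243, −32]] · [[1, 4], [1, 3]] = [[−601, −2532], [211, 876]].

[[−601, −2532], [211, 876]]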